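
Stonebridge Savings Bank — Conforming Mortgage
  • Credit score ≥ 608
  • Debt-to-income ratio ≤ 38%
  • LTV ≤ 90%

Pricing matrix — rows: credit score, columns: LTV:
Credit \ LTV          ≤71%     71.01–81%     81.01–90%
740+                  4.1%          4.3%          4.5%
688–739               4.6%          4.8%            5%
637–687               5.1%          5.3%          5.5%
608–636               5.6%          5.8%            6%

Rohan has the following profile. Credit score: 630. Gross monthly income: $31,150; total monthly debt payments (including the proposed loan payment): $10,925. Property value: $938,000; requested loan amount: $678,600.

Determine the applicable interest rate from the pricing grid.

5.8%

Credit score 630 ≥ 608; DTI = 10,925/31,150 = 35.1% ≤ 38%
Loan-to-value = 678,600/938,000 = 72.3% — pass (90% max)
Credit 630 → row 608–636; LTV 72.3% → column 71.01–81%. Grid cell → 5.8%.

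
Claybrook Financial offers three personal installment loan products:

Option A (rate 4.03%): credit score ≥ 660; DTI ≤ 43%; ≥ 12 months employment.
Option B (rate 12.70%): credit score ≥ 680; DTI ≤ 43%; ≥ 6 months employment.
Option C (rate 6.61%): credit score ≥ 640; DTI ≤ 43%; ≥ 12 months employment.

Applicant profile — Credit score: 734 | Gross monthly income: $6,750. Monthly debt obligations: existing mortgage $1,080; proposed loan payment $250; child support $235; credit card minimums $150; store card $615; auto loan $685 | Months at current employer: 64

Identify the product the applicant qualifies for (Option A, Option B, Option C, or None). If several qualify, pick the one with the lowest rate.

None

Total debts = (1,080 + 250 + 235 + 150 + 615 + 685) = 3,015; DTI = 3,015/6,750 = 44.7%.
Option A: score 734 ≥ 660; DTI 44.7% > 43%; employment 64 ≥ 12 mo → does not qualify.
Option B: score 734 ≥ 680; DTI 44.7% > 43%; employment 64 ≥ 6 mo → does not qualify.
Option C: score 734 ≥ 640; DTI 44.7% > 43%; employment 64 ≥ 12 mo → does not qualify.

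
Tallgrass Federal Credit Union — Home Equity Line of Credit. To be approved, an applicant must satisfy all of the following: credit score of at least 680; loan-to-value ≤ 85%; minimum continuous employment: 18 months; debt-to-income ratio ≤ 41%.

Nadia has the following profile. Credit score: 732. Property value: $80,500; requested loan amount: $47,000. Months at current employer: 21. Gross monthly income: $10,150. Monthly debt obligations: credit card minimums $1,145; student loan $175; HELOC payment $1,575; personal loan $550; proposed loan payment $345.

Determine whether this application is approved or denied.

Approved

Credit score 732 ≥ 680 (meets)
LTV = 47,000/80,500 = 58.4% ≤ 85%
Employment 21 ≥ 18 months
Total monthly debts = (1,145 + 175 + 1,575 + 550 + 345) = 3,790. Debt-to-income = 3,790/10,150 = 37.3% — meets 41% limit
All criteria satisfied.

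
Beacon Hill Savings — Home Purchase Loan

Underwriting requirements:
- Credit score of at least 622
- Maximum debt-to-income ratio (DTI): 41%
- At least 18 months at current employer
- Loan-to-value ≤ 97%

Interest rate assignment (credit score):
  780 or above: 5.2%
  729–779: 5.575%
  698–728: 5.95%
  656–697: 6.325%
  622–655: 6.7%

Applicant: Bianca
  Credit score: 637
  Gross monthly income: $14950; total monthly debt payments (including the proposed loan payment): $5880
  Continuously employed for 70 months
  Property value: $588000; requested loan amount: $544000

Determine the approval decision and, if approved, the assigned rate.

Approved at 6.7%

Credit score 637 ≥ 622 (meets minimum)
Loan-to-value = 544,000/588,000 = 92.5% — pass (97% max)
Employment 70 ≥ 18 months
Debt-to-income = 5,880/14,950 = 39.3% — meets 41% limit
All requirements met. Score 637 falls in the 622–655 tier → 6.7%.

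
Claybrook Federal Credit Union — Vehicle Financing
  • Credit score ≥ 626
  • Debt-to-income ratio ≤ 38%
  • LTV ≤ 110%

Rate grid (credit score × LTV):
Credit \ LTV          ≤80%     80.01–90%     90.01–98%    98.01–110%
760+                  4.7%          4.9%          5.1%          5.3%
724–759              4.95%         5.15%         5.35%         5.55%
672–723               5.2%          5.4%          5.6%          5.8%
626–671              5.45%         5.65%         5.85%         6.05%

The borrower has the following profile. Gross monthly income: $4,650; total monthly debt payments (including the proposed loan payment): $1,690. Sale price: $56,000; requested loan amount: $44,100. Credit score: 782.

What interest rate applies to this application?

Credit score 782 ≥ 626; DTI: 1,690 ÷ 4,650 = 36.3%, within the 38% cap
LTV = 44,100/56,000 = 78.8% ≤ 110%
Score 782 is in the 760+ band; LTV 78.8% is in the ≤80% band → 4.7%.

4.7%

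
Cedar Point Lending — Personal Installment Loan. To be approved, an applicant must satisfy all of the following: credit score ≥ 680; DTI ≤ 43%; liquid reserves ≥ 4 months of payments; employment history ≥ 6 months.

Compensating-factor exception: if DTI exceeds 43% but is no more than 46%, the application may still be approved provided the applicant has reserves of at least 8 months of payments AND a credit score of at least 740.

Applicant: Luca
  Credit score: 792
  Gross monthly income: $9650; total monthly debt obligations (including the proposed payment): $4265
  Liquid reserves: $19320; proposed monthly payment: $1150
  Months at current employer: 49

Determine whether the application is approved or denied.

Credit score 792 ≥ 680 (meets base)
DTI: 4,265 ÷ 9,650 = 44.2%, over the 43% base limit.
Liquid reserves cover 19,320/1,150 = 16.8 months — ≥ 4 required
Employment 49 ≥ 6 months
44.2% falls in the override range (43%–46%), so the compensating-factor test applies.
Reserves 16.8 ≥ 8 months; credit score 792 ≥ 740.
Both override conditions satisfied; DTI exception granted.

Approved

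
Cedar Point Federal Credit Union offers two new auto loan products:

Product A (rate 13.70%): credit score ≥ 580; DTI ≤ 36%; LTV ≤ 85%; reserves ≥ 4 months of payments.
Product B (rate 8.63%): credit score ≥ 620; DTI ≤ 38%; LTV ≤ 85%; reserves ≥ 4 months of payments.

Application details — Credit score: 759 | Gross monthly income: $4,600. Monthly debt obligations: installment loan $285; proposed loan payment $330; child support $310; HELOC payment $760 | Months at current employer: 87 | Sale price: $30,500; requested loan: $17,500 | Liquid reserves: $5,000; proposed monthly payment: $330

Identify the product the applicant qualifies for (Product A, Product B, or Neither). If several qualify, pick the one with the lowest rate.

Total debts = (285 + 330 + 310 + 760) = 1,685; DTI = 1,685/4,600 = 36.6%.
LTV = 17,500/30,500 = 57.4%.
Reserves = 5,000/330 = 15.2 months.
Product A: score 759 ≥ 580; DTI 36.6% > 36%; LTV 57.4% ≤ 85%; reserves 15.2 ≥ 4 mo → does not qualify.
Product B: score 759 ≥ 620; DTI 36.6% ≤ 38%; LTV 57.4% ≤ 85%; reserves 15.2 ≥ 4 mo → qualifies.

Product B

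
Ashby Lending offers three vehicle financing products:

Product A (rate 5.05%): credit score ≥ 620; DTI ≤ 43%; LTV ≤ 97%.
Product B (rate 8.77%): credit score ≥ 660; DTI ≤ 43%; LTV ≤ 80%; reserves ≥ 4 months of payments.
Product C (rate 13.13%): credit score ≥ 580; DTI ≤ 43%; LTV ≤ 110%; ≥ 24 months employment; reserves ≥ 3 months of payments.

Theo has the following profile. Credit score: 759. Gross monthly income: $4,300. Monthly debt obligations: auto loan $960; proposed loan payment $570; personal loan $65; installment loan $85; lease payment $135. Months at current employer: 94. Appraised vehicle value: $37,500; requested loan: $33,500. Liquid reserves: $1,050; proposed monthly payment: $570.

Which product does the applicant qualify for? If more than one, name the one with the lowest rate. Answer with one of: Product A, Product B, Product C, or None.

Product A

Total debts = (960 + 570 + 65 + 85 + 135) = 1,815; DTI = 1,815/4,300 = 42.2%.
LTV = 33,500/37,500 = 89.3%.
Reserves = 1,050/570 = 1.8 months.
Product A: score 759 ≥ 620; DTI 42.2% ≤ 43%; LTV 89.3% ≤ 97% → qualifies.
Product B: score 759 ≥ 660; DTI 42.2% ≤ 43%; LTV 89.3% > 80%; reserves 1.8 < 4 mo → does not qualify.
Product C: score 759 ≥ 580; DTI 42.2% ≤ 43%; LTV 89.3% ≤ 110%; employment 94 ≥ 24 mo; reserves 1.8 < 3 mo → does not qualify.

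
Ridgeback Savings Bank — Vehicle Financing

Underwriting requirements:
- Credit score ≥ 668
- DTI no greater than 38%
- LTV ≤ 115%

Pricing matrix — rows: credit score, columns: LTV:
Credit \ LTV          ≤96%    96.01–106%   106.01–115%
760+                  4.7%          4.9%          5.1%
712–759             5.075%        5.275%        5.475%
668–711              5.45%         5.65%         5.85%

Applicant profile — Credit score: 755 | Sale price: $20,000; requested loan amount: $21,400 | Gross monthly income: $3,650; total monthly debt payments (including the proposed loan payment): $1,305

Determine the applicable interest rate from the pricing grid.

Credit score 755 ≥ 668; DTI: 1,305 ÷ 3,650 = 35.8%, within the 38% cap
LTV: 21,400 ÷ 20,000 = 107%, within 115% cap
Credit 755 → row 712–759; LTV 107% → column 106.01–115%. Grid cell → 5.475%.

5.475%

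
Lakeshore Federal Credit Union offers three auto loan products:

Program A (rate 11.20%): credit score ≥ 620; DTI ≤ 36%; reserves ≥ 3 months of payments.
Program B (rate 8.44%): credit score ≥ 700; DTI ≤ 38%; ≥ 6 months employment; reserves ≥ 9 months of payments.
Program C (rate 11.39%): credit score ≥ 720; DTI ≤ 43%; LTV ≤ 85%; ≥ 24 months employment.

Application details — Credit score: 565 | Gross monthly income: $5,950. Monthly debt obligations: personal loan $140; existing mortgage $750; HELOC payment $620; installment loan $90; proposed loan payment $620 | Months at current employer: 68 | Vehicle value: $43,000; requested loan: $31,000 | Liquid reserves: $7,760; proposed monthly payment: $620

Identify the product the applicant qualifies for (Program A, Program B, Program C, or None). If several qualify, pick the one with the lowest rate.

None

Total debts = (140 + 750 + 620 + 90 + 620) = 2,220; DTI = 2,220/5,950 = 37.3%.
LTV = 31,000/43,000 = 72.1%.
Reserves = 7,760/620 = 12.5 months.
Program A: score 565 < 620; DTI 37.3% > 36%; reserves 12.5 ≥ 3 mo → does not qualify.
Program B: score 565 < 700; DTI 37.3% ≤ 38%; employment 68 ≥ 6 mo; reserves 12.5 ≥ 9 mo → does not qualify.
Program C: score 565 < 720; DTI 37.3% ≤ 43%; LTV 72.1% ≤ 85%; employment 68 ≥ 24 mo → does not qualify.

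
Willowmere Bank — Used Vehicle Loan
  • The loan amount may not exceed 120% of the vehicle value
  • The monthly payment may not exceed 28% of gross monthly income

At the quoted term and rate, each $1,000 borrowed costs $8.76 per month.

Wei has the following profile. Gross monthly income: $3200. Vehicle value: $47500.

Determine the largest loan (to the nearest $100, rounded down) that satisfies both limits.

$57,000

Payment cap: 28% × $3,200 = $896/month.
At $8.76 per $1,000, that supports 896/8.76 × 1,000 ≈ $102,283 → $102,200.
LTV cap: 120% × $47,500 = $57,000 → $57,000.
Binding constraint: loan-to-value.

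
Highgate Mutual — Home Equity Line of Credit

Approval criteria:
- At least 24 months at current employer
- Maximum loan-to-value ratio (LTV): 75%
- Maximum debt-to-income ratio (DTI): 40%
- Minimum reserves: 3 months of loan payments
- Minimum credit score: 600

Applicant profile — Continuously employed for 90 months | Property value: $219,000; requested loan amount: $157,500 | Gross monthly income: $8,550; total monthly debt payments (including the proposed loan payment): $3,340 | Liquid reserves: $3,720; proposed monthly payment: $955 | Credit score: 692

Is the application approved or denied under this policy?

Employment 90 ≥ 24 months
Loan-to-value = 157,500/219,000 = 71.9% — pass (75% max)
DTI = 3,340/8,550 = 39.1% ≤ 40%
Reserves = 3,720/955 = 3.9 months ≥ 3
Credit score 692 ≥ 600 (meets)
All criteria satisfied.

Approved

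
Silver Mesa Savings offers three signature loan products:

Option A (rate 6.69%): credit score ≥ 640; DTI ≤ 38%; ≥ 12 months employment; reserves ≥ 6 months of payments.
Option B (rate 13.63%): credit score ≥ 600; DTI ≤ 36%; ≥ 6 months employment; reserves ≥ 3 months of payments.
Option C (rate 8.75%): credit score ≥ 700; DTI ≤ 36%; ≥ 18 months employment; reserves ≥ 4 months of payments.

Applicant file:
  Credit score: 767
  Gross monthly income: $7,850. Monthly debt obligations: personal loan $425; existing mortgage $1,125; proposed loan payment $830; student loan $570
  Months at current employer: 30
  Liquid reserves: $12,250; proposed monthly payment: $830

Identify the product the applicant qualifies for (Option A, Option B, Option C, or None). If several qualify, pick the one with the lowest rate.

Total debts = (425 + 1,125 + 830 + 570) = 2,950; DTI = 2,950/7,850 = 37.6%.
Reserves = 12,250/830 = 14.8 months.
Option A: score 767 ≥ 640; DTI 37.6% ≤ 38%; employment 30 ≥ 12 mo; reserves 14.8 ≥ 6 mo → qualifies.
Option B: score 767 ≥ 600; DTI 37.6% > 36%; employment 30 ≥ 6 mo; reserves 14.8 ≥ 3 mo → does not qualify.
Option C: score 767 ≥ 700; DTI 37.6% > 36%; employment 30 ≥ 18 mo; reserves 14.8 ≥ 4 mo → does not qualify.

Option A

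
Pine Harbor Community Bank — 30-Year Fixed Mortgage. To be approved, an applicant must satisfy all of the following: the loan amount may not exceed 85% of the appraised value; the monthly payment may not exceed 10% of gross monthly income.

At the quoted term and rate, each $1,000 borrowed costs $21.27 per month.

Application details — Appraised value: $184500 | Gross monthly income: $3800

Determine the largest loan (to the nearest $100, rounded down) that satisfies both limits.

$17,800

Payment cap: 10% × $3,800 = $380/month.
At $21.27 per $1,000, that supports 380/21.27 × 1,000 ≈ $17,865 → $17,800.
LTV cap: 85% × $184,500 = $156,825 → $156,800.
Binding constraint: payment-to-income.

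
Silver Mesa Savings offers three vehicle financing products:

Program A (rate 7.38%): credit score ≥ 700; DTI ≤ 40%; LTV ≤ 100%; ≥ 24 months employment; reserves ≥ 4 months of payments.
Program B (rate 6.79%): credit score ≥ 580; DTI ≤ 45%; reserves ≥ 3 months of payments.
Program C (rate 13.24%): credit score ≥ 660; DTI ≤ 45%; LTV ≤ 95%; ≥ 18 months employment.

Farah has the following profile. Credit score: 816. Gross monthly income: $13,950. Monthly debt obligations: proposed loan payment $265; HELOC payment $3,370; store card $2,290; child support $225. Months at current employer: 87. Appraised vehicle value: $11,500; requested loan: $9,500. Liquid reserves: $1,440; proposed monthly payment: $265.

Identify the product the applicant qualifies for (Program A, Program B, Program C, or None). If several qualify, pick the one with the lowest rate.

Total debts = (265 + 3,370 + 2,290 + 225) = 6,150; DTI = 6,150/13,950 = 44.1%.
LTV = 9,500/11,500 = 82.6%.
Reserves = 1,440/265 = 5.4 months.
Program A: score 816 ≥ 700; DTI 44.1% > 40%; LTV 82.6% ≤ 100%; employment 87 ≥ 24 mo; reserves 5.4 ≥ 4 mo → does not qualify.
Program B: score 816 ≥ 580; DTI 44.1% ≤ 45%; reserves 5.4 ≥ 3 mo → qualifies.
Program C: score 816 ≥ 660; DTI 44.1% ≤ 45%; LTV 82.6% ≤ 95%; employment 87 ≥ 18 mo → qualifies.
Qualifying: Program B, Program C. Lowest rate is 6.79% → Program B.

Program B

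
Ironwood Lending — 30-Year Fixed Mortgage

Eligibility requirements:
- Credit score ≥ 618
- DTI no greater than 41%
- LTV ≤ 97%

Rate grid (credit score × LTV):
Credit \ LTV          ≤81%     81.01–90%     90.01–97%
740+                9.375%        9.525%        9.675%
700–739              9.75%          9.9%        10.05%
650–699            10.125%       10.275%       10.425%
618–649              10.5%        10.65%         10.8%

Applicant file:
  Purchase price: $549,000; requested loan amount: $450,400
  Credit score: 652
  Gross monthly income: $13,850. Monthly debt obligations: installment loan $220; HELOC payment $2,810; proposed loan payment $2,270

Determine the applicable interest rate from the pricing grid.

10.275%

Credit score 652 ≥ 618; Total monthly debts = (220 + 2,810 + 2,270) = 5,300. DTI = 5,300/13,850 = 38.3% ≤ 41%
Loan-to-value = 450,400/549,000 = 82% — pass (97% max)
Row: 652 falls in 650–699. Column: 82% falls in 81.01–90%. Rate = 10.275%.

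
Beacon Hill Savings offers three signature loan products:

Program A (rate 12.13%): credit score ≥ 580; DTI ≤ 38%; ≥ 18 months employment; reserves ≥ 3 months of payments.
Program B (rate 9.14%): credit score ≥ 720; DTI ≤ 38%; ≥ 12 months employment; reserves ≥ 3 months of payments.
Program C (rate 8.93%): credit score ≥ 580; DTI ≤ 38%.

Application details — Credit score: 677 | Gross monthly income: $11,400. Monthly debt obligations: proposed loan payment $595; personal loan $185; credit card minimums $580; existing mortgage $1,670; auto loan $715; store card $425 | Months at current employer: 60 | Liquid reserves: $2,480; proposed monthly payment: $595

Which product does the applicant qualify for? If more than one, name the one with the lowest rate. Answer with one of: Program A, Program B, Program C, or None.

Program C

Total debts = (595 + 185 + 580 + 1,670 + 715 + 425) = 4,170; DTI = 4,170/11,400 = 36.6%.
Reserves = 2,480/595 = 4.2 months.
Program A: score 677 ≥ 580; DTI 36.6% ≤ 38%; employment 60 ≥ 18 mo; reserves 4.2 ≥ 3 mo → qualifies.
Program B: score 677 < 720; DTI 36.6% ≤ 38%; employment 60 ≥ 12 mo; reserves 4.2 ≥ 3 mo → does not qualify.
Program C: score 677 ≥ 580; DTI 36.6% ≤ 38% → qualifies.
Qualifying: Program A, Program C. Lowest rate is 8.93% → Program C.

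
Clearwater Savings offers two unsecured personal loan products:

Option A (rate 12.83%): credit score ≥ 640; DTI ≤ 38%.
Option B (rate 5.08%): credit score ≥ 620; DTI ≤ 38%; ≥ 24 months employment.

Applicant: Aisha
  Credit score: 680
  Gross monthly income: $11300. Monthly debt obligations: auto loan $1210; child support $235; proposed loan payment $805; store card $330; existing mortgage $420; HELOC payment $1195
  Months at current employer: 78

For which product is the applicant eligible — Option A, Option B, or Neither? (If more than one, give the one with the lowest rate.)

Total debts = (1,210 + 235 + 805 + 330 + 420 + 1,195) = 4,195; DTI = 4,195/11,300 = 37.1%.
Option A: score 680 ≥ 640; DTI 37.1% ≤ 38% → qualifies.
Option B: score 680 ≥ 620; DTI 37.1% ≤ 38%; employment 78 ≥ 24 mo → qualifies.
Qualifying: Option A, Option B. Lowest rate is 5.08% → Option B.

Option B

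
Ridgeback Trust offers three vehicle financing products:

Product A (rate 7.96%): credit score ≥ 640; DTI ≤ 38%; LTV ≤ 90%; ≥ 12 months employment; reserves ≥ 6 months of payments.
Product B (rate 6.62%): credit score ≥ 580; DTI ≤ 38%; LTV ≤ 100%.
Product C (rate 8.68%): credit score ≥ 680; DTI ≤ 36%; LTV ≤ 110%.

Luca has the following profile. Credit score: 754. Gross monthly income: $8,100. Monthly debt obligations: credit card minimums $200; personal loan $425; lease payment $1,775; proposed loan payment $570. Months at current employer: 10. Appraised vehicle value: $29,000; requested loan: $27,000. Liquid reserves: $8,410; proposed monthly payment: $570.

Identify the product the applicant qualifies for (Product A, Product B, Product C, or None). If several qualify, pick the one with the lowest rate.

Product B

Total debts = (200 + 425 + 1,775 + 570) = 2,970; DTI = 2,970/8,100 = 36.7%.
LTV = 27,000/29,000 = 93.1%.
Reserves = 8,410/570 = 14.8 months.
Product A: score 754 ≥ 640; DTI 36.7% ≤ 38%; LTV 93.1% > 90%; employment 10 < 12 mo; reserves 14.8 ≥ 6 mo → does not qualify.
Product B: score 754 ≥ 580; DTI 36.7% ≤ 38%; LTV 93.1% ≤ 100% → qualifies.
Product C: score 754 ≥ 680; DTI 36.7% > 36%; LTV 93.1% ≤ 110% → does not qualify.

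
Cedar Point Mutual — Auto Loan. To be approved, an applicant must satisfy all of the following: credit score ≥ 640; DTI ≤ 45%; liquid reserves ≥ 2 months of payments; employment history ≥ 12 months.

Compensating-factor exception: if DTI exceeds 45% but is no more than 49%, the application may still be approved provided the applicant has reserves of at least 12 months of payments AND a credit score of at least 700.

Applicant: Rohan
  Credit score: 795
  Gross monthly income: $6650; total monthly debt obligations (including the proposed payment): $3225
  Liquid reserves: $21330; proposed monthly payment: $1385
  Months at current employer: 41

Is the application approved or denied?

Approved

Credit score 795 ≥ 640 (meets base)
DTI: 3,225 ÷ 6,650 = 48.5%, over the 45% base limit.
Liquid reserves cover 21,330/1,385 = 15.4 months — ≥ 2 required
Employment 41 ≥ 12 months
DTI 48.5% is within the 45%–49% exception band; checking compensating factors.
Override check — reserves: 15.4 mo (ok); score: 795 (ok).
Both override conditions satisfied; DTI exception granted.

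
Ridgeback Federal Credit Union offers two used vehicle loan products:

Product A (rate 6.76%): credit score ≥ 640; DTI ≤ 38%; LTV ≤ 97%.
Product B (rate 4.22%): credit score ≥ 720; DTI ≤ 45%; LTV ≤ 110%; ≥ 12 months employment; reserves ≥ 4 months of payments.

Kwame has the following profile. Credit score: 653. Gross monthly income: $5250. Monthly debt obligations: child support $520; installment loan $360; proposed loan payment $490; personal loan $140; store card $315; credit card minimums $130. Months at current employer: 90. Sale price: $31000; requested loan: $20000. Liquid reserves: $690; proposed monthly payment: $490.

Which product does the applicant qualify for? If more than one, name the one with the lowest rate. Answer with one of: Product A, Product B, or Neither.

Total debts = (520 + 360 + 490 + 140 + 315 + 130) = 1,955; DTI = 1,955/5,250 = 37.2%.
LTV = 20,000/31,000 = 64.5%.
Reserves = 690/490 = 1.4 months.
Product A: score 653 ≥ 640; DTI 37.2% ≤ 38%; LTV 64.5% ≤ 97% → qualifies.
Product B: score 653 < 720; DTI 37.2% ≤ 45%; LTV 64.5% ≤ 110%; employment 90 ≥ 12 mo; reserves 1.4 < 4 mo → does not qualify.

Product A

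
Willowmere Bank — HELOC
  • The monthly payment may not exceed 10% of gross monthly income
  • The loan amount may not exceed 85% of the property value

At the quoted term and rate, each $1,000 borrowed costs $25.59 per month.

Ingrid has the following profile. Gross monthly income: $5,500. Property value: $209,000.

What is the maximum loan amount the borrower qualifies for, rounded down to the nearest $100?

Payment cap: 10% × $5,500 = $550/month.
At $25.59 per $1,000, that supports 550/25.59 × 1,000 ≈ $21,492 → $21,400.
LTV cap: 85% × $209,000 = $177,650 → $177,600.
Binding constraint: payment-to-income.

$21,400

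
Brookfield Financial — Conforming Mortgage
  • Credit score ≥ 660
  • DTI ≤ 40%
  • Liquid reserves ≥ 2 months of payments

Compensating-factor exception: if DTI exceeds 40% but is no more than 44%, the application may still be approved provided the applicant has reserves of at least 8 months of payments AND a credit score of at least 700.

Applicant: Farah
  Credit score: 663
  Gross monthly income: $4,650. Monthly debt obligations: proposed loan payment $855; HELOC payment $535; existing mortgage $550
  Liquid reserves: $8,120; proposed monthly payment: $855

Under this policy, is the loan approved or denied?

Denied

Credit score 663 ≥ 660 (meets base)
Total debts = (855 + 535 + 550) = 1,940. DTI: 1,940 ÷ 4,650 = 41.7%, over the 40% base limit.
Liquid reserves cover 8,120/855 = 9.5 months — ≥ 2 required
DTI 41.7% is within the 40%–44% exception band; checking compensating factors.
Override check — reserves: 9.5 mo (ok); score: 663 (below 700).
Override conditions not both satisfied; exception does not apply.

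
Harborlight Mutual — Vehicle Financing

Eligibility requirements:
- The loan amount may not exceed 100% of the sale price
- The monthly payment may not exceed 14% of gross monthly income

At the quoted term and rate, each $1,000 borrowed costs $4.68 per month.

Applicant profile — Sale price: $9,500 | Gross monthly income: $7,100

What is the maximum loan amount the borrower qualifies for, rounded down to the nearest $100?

$9,500

Payment cap: 14% × $7,100 = $994/month.
At $4.68 per $1,000, that supports 994/4.68 × 1,000 ≈ $212,393 → $212,300.
LTV cap: 100% × $9,500 = $9,500 → $9,500.
Binding constraint: loan-to-value.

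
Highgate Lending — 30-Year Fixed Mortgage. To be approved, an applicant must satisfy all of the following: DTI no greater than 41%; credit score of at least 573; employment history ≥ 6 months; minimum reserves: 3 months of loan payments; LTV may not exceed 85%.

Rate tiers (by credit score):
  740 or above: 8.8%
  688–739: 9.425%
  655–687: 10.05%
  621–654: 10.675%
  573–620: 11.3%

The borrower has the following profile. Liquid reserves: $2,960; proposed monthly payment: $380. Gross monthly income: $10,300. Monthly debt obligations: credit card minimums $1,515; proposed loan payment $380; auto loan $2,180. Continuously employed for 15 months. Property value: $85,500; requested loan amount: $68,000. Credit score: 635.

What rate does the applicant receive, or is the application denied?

Credit score 635 ≥ 573 (meets minimum)
Employment 15 ≥ 6 months
Loan-to-value = 68,000/85,500 = 79.5% — pass (85% max)
Total monthly debts = (1,515 + 380 + 2,180) = 4,075. DTI: 4,075 ÷ 10,300 = 39.6%, within the 41% cap
Liquid reserves cover 2,960/380 = 7.8 months — ≥ 3 required
All requirements met. Score 635 falls in the 621–654 tier → 10.675%.

Approved at 10.675%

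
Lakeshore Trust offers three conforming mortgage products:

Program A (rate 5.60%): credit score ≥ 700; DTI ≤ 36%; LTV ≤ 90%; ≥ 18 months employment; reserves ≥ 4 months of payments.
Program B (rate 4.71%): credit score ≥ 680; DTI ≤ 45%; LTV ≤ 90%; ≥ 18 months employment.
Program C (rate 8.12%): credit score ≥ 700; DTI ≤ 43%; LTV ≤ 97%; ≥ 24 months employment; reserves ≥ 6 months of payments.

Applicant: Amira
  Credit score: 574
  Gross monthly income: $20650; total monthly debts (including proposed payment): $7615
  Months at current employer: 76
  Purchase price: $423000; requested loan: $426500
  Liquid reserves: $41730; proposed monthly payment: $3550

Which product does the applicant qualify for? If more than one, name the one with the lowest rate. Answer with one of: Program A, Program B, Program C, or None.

None

DTI = 7,615/20,650 = 36.9%.
LTV = 426,500/423,000 = 100.8%.
Reserves = 41,730/3,550 = 11.8 months.
Program A: score 574 < 700; DTI 36.9% > 36%; LTV 100.8% > 90%; employment 76 ≥ 18 mo; reserves 11.8 ≥ 4 mo → does not qualify.
Program B: score 574 < 680; DTI 36.9% ≤ 45%; LTV 100.8% > 90%; employment 76 ≥ 18 mo → does not qualify.
Program C: score 574 < 700; DTI 36.9% ≤ 43%; LTV 100.8% > 97%; employment 76 ≥ 24 mo; reserves 11.8 ≥ 6 mo → does not qualify.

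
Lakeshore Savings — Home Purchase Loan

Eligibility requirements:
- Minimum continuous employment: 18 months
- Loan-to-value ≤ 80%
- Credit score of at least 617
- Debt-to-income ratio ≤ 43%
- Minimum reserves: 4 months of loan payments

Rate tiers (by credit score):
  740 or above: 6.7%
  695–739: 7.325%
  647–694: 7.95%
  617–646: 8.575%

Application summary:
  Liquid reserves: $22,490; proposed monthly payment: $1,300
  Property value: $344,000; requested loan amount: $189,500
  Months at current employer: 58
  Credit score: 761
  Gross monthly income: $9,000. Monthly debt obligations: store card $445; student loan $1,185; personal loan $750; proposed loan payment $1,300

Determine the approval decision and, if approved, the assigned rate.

Credit score 761 ≥ 617 (meets minimum)
Loan-to-value = 189,500/344,000 = 55.1% — pass (80% max)
Reserves = 22,490/1,300 = 17.3 months ≥ 4
Total monthly debts = (445 + 1,185 + 750 + 1,300) = 3,680. DTI = 3,680/9,000 = 40.9% ≤ 43%
Employment 58 ≥ 18 months
All requirements met. Score 761 falls in the 740 or above tier → 6.7%.

Approved at 6.7%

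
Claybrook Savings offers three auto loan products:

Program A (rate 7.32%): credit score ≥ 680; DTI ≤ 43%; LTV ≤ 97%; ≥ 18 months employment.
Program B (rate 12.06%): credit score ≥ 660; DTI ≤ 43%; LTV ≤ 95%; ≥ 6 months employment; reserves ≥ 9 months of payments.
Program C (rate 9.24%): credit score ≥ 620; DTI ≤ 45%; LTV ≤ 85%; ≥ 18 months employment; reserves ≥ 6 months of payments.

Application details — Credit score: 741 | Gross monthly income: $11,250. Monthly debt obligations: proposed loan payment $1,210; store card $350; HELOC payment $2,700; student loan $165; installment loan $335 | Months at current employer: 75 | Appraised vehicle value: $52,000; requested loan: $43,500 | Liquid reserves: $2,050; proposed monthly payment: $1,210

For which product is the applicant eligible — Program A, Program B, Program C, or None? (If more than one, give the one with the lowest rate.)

Total debts = (1,210 + 350 + 2,700 + 165 + 335) = 4,760; DTI = 4,760/11,250 = 42.3%.
LTV = 43,500/52,000 = 83.7%.
Reserves = 2,050/1,210 = 1.7 months.
Program A: score 741 ≥ 680; DTI 42.3% ≤ 43%; LTV 83.7% ≤ 97%; employment 75 ≥ 18 mo → qualifies.
Program B: score 741 ≥ 660; DTI 42.3% ≤ 43%; LTV 83.7% ≤ 95%; employment 75 ≥ 6 mo; reserves 1.7 < 9 mo → does not qualify.
Program C: score 741 ≥ 620; DTI 42.3% ≤ 45%; LTV 83.7% ≤ 85%; employment 75 ≥ 18 mo; reserves 1.7 < 6 mo → does not qualify.

Program A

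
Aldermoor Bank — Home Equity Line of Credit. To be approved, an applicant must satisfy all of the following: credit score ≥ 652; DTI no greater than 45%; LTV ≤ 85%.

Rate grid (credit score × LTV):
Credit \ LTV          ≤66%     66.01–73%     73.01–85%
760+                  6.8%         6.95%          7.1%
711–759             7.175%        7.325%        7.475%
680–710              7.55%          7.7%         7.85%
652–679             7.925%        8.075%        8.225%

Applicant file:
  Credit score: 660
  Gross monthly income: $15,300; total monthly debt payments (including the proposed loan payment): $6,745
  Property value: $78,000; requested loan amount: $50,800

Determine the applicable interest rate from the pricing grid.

7.925%

Credit score 660 ≥ 652; DTI: 6,745 ÷ 15,300 = 44.1%, within the 45% cap
LTV = 50,800/78,000 = 65.1% ≤ 85%
Score 660 is in the 652–679 band; LTV 65.1% is in the ≤66% band → 7.925%.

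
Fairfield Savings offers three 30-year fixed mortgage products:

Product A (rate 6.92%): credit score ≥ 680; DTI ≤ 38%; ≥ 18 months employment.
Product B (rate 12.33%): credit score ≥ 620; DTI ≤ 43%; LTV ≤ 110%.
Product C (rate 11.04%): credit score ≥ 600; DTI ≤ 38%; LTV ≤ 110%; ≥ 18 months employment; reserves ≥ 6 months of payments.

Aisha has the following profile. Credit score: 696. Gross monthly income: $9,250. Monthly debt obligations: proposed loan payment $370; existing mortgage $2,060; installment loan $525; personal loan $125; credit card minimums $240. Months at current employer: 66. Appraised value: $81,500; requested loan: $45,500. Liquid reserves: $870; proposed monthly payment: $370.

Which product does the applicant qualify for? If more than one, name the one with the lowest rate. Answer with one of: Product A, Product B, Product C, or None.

Product A

Total debts = (370 + 2,060 + 525 + 125 + 240) = 3,320; DTI = 3,320/9,250 = 35.9%.
LTV = 45,500/81,500 = 55.8%.
Reserves = 870/370 = 2.4 months.
Product A: score 696 ≥ 680; DTI 35.9% ≤ 38%; employment 66 ≥ 18 mo → qualifies.
Product B: score 696 ≥ 620; DTI 35.9% ≤ 43%; LTV 55.8% ≤ 110% → qualifies.
Product C: score 696 ≥ 600; DTI 35.9% ≤ 38%; LTV 55.8% ≤ 110%; employment 66 ≥ 18 mo; reserves 2.4 < 6 mo → does not qualify.
Qualifying: Product A, Product B. Lowest rate is 6.92% → Product A.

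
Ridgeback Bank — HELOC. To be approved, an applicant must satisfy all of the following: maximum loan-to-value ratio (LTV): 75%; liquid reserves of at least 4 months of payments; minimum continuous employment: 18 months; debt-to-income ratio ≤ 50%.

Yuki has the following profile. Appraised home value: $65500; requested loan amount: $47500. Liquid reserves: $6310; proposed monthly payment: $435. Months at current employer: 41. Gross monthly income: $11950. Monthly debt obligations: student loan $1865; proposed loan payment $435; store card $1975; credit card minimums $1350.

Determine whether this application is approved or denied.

LTV: 47,500 ÷ 65,500 = 72.5%, within 75% cap
Liquid reserves cover 6,310/435 = 14.5 months — ≥ 4 required
Employment 41 ≥ 18 months
Total monthly debts = (1,865 + 435 + 1,975 + 1,350) = 5,625. DTI: 5,625 ÷ 11,950 = 47.1%, within the 50% cap
All criteria satisfied.

Approved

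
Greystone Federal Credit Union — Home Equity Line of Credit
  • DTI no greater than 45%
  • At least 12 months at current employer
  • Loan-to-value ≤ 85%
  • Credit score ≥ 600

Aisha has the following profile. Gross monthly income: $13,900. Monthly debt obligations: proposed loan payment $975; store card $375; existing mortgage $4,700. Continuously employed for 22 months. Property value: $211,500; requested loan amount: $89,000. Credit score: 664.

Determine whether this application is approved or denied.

Total monthly debts = (975 + 375 + 4,700) = 6,050. DTI: 6,050 ÷ 13,900 = 43.5%, within the 45% cap
Employment 22 ≥ 12 months
LTV = 89,000/211,500 = 42.1% ≤ 85%
Credit score 664 ≥ 600 (meets)
All criteria satisfied.

Approved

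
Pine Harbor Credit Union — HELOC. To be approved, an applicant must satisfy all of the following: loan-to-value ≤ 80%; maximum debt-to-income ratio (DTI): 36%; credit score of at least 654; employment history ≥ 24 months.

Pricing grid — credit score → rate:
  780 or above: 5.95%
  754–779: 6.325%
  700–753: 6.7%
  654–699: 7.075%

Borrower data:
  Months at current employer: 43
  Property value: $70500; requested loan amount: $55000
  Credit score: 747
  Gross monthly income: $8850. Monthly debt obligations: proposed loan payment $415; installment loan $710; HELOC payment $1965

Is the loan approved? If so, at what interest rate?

Credit score 747 ≥ 654 (meets minimum)
Total monthly debts = (415 + 710 + 1,965) = 3,090. Debt-to-income = 3,090/8,850 = 34.9% — meets 36% limit
LTV = 55,000/70,500 = 78% ≤ 80%
Employment 43 ≥ 24 months
All requirements met. Score 747 falls in the 700–753 tier → 6.7%.

Approved at 6.7%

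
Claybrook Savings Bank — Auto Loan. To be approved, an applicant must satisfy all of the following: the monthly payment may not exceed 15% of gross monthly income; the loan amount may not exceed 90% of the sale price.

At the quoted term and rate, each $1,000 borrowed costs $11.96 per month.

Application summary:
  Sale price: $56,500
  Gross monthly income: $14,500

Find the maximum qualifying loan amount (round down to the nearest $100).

Payment cap: 15% × $14,500 = $2,175/month.
At $11.96 per $1,000, that supports 2,175/11.96 × 1,000 ≈ $181,856 → $181,800.
LTV cap: 90% × $56,500 = $50,850 → $50,800.
Binding constraint: loan-to-value.

$50,800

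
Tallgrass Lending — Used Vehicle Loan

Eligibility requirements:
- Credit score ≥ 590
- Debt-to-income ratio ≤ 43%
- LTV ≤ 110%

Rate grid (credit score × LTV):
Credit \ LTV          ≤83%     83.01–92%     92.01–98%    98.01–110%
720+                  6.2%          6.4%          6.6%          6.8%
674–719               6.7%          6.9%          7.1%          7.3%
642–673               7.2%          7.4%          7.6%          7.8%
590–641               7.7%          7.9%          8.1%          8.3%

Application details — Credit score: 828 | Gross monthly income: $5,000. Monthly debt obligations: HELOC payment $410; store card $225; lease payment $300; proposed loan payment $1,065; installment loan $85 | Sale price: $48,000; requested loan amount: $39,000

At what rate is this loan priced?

Credit score 828 ≥ 590; Total monthly debts = (410 + 225 + 300 + 1,065 + 85) = 2,085. DTI = 2,085/5,000 = 41.7% ≤ 43%
LTV: 39,000 ÷ 48,000 = 81.2%, within 110% cap
Row: 828 falls in 720+. Column: 81.2% falls in ≤83%. Rate = 6.2%.

6.2%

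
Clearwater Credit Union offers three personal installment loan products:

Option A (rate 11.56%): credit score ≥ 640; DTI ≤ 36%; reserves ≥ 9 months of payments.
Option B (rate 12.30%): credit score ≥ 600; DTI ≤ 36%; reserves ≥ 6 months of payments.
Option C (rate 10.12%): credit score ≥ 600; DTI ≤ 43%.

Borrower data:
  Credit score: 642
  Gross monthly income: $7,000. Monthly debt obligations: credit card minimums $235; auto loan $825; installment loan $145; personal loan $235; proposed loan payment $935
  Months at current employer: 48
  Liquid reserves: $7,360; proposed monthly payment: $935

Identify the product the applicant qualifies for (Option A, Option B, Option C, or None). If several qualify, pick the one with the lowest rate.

Total debts = (235 + 825 + 145 + 235 + 935) = 2,375; DTI = 2,375/7,000 = 33.9%.
Reserves = 7,360/935 = 7.9 months.
Option A: score 642 ≥ 640; DTI 33.9% ≤ 36%; reserves 7.9 < 9 mo → does not qualify.
Option B: score 642 ≥ 600; DTI 33.9% ≤ 36%; reserves 7.9 ≥ 6 mo → qualifies.
Option C: score 642 ≥ 600; DTI 33.9% ≤ 43% → qualifies.
Qualifying: Option B, Option C. Lowest rate is 10.12% → Option C.

Option C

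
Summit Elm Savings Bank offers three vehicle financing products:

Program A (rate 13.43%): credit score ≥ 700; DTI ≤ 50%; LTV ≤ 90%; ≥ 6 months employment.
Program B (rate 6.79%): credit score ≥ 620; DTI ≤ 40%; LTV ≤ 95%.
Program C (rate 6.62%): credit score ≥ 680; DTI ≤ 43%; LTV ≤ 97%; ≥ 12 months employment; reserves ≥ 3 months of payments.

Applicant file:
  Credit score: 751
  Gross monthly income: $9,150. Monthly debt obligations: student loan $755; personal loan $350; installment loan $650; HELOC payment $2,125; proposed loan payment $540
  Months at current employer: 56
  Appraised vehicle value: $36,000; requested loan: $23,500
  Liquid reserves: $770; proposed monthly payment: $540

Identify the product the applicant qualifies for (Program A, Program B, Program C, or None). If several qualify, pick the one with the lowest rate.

Total debts = (755 + 350 + 650 + 2,125 + 540) = 4,420; DTI = 4,420/9,150 = 48.3%.
LTV = 23,500/36,000 = 65.3%.
Reserves = 770/540 = 1.4 months.
Program A: score 751 ≥ 700; DTI 48.3% ≤ 50%; LTV 65.3% ≤ 90%; employment 56 ≥ 6 mo → qualifies.
Program B: score 751 ≥ 620; DTI 48.3% > 40%; LTV 65.3% ≤ 95% → does not qualify.
Program C: score 751 ≥ 680; DTI 48.3% > 43%; LTV 65.3% ≤ 97%; employment 56 ≥ 12 mo; reserves 1.4 < 3 mo → does not qualify.

Program A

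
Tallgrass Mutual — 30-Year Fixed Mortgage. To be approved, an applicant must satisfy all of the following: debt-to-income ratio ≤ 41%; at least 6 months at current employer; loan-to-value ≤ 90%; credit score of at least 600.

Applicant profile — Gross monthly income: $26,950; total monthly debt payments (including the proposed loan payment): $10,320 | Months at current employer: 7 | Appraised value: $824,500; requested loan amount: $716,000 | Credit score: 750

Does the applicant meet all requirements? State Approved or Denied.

DTI = 10,320/26,950 = 38.3% ≤ 41%
Employment 7 ≥ 6 months
Loan-to-value = 716,000/824,500 = 86.8% — pass (90% max)
Credit score 750 ≥ 600 (meets)
All criteria satisfied.

Approved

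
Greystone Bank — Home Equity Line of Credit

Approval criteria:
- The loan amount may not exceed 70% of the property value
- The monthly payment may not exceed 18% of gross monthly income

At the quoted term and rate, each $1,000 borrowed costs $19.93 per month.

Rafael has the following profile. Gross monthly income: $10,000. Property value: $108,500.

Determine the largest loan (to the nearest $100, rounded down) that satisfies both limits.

Payment cap: 18% × $10,000 = $1,800/month.
At $19.93 per $1,000, that supports 1,800/19.93 × 1,000 ≈ $90,316 → $90,300.
LTV cap: 70% × $108,500 = $75,950 → $75,900.
Binding constraint: loan-to-value.

$75,900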